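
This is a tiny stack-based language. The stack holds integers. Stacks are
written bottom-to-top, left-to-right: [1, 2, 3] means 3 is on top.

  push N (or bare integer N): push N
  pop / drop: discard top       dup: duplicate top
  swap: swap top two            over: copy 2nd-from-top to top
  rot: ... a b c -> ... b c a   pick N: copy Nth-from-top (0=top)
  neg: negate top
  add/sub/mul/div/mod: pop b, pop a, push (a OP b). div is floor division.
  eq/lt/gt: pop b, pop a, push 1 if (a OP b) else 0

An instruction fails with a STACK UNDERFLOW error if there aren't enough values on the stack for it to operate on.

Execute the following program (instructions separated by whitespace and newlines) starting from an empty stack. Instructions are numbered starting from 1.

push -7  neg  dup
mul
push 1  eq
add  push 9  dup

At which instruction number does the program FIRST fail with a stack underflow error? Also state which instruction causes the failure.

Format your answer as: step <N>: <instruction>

Step 1 ('push -7'): stack = [-7], depth = 1
Step 2 ('neg'): stack = [7], depth = 1
Step 3 ('dup'): stack = [7, 7], depth = 2
Step 4 ('mul'): stack = [49], depth = 1
Step 5 ('push 1'): stack = [49, 1], depth = 2
Step 6 ('eq'): stack = [0], depth = 1
Step 7 ('add'): needs 2 value(s) but depth is 1 — STACK UNDERFLOW

Answer: step 7: add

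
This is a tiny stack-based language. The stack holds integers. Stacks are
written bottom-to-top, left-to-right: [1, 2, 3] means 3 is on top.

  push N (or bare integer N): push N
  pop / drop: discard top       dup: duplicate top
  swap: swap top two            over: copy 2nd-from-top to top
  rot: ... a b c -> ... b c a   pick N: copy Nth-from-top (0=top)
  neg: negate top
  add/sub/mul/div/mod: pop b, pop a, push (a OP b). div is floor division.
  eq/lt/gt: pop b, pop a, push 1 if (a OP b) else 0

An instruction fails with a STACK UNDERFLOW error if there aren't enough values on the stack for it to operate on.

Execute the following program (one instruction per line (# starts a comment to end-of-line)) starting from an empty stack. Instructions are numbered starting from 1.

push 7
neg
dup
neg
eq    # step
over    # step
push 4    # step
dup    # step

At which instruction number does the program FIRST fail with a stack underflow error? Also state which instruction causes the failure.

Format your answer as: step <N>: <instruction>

Step 1 ('push 7'): stack = [7], depth = 1
Step 2 ('neg'): stack = [-7], depth = 1
Step 3 ('dup'): stack = [-7, -7], depth = 2
Step 4 ('neg'): stack = [-7, 7], depth = 2
Step 5 ('eq'): stack = [0], depth = 1
Step 6 ('over'): needs 2 value(s) but depth is 1 — STACK UNDERFLOW

Answer: step 6: over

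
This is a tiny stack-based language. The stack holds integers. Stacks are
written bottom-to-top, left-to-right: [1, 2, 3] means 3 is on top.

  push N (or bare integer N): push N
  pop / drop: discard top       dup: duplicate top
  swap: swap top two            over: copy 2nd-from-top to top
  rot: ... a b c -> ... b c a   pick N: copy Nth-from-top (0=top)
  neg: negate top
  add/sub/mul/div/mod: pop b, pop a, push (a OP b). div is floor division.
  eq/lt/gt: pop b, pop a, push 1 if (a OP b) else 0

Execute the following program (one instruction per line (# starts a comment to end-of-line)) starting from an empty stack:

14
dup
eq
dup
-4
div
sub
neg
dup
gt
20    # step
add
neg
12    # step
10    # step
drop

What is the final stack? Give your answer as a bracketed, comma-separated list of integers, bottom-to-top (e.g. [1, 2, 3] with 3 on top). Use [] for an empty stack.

After 'push 14': [14]
After 'dup': [14, 14]
After 'eq': [1]
After 'dup': [1, 1]
After 'push -4': [1, 1, -4]
After 'div': [1, -1]
After 'sub': [2]
After 'neg': [-2]
After 'dup': [-2, -2]
After 'gt': [0]
After 'push 20': [0, 20]
After 'add': [20]
After 'neg': [-20]
After 'push 12': [-20, 12]
After 'push 10': [-20, 12, 10]
After 'drop': [-20, 12]

Answer: [-20, 12]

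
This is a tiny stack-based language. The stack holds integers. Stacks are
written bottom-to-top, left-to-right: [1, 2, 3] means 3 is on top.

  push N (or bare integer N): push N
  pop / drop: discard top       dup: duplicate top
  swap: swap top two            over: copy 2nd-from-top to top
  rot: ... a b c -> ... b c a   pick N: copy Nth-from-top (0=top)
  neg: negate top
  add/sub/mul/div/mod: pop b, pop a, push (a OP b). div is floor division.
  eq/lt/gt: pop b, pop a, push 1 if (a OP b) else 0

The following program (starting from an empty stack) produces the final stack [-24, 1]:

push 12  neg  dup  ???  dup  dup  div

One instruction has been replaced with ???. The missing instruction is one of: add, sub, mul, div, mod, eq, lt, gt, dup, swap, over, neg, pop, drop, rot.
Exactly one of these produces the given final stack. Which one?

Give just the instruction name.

Answer: add

Derivation:
Stack before ???: [-12, -12]
Stack after ???:  [-24]
The instruction that transforms [-12, -12] -> [-24] is: add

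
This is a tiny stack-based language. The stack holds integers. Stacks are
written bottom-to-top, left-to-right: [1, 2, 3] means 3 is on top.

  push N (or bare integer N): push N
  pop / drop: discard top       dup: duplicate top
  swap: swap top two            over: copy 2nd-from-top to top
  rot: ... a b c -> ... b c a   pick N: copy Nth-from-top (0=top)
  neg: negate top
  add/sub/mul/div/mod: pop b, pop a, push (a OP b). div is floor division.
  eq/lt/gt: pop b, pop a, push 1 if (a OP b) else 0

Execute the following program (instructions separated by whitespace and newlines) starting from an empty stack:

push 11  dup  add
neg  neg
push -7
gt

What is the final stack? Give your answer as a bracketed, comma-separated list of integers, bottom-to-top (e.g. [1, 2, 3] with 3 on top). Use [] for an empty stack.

Answer: [1]

Derivation:
After 'push 11': [11]
After 'dup': [11, 11]
After 'add': [22]
After 'neg': [-22]
After 'neg': [22]
After 'push -7': [22, -7]
After 'gt': [1]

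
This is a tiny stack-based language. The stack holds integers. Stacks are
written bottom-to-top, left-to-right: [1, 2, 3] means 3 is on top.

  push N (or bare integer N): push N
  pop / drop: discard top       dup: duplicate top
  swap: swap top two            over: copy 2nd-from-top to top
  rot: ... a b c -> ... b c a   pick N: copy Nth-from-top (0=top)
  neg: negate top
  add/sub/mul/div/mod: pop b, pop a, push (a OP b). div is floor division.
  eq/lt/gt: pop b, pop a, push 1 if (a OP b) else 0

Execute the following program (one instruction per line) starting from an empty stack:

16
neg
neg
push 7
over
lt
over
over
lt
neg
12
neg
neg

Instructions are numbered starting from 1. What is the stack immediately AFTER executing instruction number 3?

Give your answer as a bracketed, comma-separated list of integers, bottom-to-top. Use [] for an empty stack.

Step 1 ('16'): [16]
Step 2 ('neg'): [-16]
Step 3 ('neg'): [16]

Answer: [16]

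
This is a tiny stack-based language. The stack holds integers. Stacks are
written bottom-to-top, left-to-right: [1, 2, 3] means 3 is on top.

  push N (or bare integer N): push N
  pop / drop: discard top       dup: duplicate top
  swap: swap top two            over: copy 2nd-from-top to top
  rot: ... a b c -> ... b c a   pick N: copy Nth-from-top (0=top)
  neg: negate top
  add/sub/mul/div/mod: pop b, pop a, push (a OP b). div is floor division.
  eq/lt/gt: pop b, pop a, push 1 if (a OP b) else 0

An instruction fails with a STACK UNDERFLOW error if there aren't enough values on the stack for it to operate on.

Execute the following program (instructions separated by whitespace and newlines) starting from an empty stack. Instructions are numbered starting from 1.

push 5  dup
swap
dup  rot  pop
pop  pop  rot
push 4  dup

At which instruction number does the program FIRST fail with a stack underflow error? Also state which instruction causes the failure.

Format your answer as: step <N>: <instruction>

Answer: step 9: rot

Derivation:
Step 1 ('push 5'): stack = [5], depth = 1
Step 2 ('dup'): stack = [5, 5], depth = 2
Step 3 ('swap'): stack = [5, 5], depth = 2
Step 4 ('dup'): stack = [5, 5, 5], depth = 3
Step 5 ('rot'): stack = [5, 5, 5], depth = 3
Step 6 ('pop'): stack = [5, 5], depth = 2
Step 7 ('pop'): stack = [5], depth = 1
Step 8 ('pop'): stack = [], depth = 0
Step 9 ('rot'): needs 3 value(s) but depth is 0 — STACK UNDERFLOW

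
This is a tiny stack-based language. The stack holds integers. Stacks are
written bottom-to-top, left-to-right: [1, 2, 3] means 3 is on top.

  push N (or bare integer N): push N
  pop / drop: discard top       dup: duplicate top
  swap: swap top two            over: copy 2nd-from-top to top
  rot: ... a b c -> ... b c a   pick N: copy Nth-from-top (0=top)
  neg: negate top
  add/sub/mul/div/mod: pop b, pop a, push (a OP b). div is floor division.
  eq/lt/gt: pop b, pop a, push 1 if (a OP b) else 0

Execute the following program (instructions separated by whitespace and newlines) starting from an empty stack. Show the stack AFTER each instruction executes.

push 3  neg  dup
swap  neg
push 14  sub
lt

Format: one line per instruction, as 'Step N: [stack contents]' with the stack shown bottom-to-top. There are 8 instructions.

Step 1: [3]
Step 2: [-3]
Step 3: [-3, -3]
Step 4: [-3, -3]
Step 5: [-3, 3]
Step 6: [-3, 3, 14]
Step 7: [-3, -11]
Step 8: [0]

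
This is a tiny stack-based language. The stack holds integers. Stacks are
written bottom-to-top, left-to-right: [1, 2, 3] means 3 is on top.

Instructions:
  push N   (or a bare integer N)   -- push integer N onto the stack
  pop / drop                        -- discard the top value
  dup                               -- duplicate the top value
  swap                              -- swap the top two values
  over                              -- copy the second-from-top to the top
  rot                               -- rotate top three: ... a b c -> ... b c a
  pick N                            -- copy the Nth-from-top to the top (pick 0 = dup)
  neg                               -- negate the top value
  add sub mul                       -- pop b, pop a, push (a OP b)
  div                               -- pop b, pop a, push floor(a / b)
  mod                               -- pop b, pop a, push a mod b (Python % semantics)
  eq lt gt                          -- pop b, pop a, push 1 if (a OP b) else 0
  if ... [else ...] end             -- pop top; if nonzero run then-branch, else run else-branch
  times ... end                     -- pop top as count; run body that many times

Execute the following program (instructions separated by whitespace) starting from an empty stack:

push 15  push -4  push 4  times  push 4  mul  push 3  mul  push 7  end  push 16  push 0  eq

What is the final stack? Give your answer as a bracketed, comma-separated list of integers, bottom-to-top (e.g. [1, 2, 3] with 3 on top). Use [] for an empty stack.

After 'push 15': [15]
After 'push -4': [15, -4]
After 'push 4': [15, -4, 4]
After 'times': [15, -4]
After 'push 4': [15, -4, 4]
After 'mul': [15, -16]
After 'push 3': [15, -16, 3]
After 'mul': [15, -48]
After 'push 7': [15, -48, 7]
After 'push 4': [15, -48, 7, 4]
After 'mul': [15, -48, 28]
After 'push 3': [15, -48, 28, 3]
  ...
After 'mul': [15, -48, 84, 28]
After 'push 3': [15, -48, 84, 28, 3]
After 'mul': [15, -48, 84, 84]
After 'push 7': [15, -48, 84, 84, 7]
After 'push 4': [15, -48, 84, 84, 7, 4]
After 'mul': [15, -48, 84, 84, 28]
After 'push 3': [15, -48, 84, 84, 28, 3]
After 'mul': [15, -48, 84, 84, 84]
After 'push 7': [15, -48, 84, 84, 84, 7]
After 'push 16': [15, -48, 84, 84, 84, 7, 16]
After 'push 0': [15, -48, 84, 84, 84, 7, 16, 0]
After 'eq': [15, -48, 84, 84, 84, 7, 0]

Answer: [15, -48, 84, 84, 84, 7, 0]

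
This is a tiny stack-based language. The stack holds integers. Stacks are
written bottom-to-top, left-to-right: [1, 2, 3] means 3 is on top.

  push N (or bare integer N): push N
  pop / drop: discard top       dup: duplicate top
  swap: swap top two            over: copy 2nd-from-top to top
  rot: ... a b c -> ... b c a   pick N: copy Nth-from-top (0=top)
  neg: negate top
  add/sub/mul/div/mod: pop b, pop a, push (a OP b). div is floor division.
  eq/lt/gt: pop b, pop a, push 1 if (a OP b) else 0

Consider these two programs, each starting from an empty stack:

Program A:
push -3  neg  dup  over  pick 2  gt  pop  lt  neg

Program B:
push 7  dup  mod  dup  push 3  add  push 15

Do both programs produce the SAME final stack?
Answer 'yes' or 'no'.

Answer: no

Derivation:
Program A trace:
  After 'push -3': [-3]
  After 'neg': [3]
  After 'dup': [3, 3]
  After 'over': [3, 3, 3]
  After 'pick 2': [3, 3, 3, 3]
  After 'gt': [3, 3, 0]
  After 'pop': [3, 3]
  After 'lt': [0]
  After 'neg': [0]
Program A final stack: [0]

Program B trace:
  After 'push 7': [7]
  After 'dup': [7, 7]
  After 'mod': [0]
  After 'dup': [0, 0]
  After 'push 3': [0, 0, 3]
  After 'add': [0, 3]
  After 'push 15': [0, 3, 15]
Program B final stack: [0, 3, 15]
Same: no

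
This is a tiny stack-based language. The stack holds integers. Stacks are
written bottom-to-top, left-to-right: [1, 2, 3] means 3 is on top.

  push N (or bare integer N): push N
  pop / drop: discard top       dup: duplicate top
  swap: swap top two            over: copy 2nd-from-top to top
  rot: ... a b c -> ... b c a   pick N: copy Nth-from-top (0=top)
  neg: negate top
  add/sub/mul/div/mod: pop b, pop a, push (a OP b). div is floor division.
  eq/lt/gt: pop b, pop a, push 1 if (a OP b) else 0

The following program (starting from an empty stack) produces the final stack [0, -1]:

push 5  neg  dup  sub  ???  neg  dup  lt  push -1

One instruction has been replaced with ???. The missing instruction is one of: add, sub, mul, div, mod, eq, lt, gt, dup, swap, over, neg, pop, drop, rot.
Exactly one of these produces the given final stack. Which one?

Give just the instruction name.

Answer: neg

Derivation:
Stack before ???: [0]
Stack after ???:  [0]
The instruction that transforms [0] -> [0] is: neg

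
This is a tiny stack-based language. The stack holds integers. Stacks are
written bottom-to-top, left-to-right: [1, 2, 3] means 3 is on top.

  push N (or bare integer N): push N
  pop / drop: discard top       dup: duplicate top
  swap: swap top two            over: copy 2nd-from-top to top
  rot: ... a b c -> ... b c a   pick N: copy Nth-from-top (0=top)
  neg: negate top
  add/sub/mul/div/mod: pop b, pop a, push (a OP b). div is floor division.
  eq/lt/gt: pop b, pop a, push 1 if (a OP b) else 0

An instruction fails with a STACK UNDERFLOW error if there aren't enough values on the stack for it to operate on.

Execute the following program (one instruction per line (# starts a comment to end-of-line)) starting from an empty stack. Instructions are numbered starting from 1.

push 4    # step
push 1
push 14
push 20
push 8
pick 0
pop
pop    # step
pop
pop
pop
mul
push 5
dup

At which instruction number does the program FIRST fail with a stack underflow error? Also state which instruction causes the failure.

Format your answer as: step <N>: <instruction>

Step 1 ('push 4'): stack = [4], depth = 1
Step 2 ('push 1'): stack = [4, 1], depth = 2
Step 3 ('push 14'): stack = [4, 1, 14], depth = 3
Step 4 ('push 20'): stack = [4, 1, 14, 20], depth = 4
Step 5 ('push 8'): stack = [4, 1, 14, 20, 8], depth = 5
Step 6 ('pick 0'): stack = [4, 1, 14, 20, 8, 8], depth = 6
Step 7 ('pop'): stack = [4, 1, 14, 20, 8], depth = 5
Step 8 ('pop'): stack = [4, 1, 14, 20], depth = 4
Step 9 ('pop'): stack = [4, 1, 14], depth = 3
Step 10 ('pop'): stack = [4, 1], depth = 2
Step 11 ('pop'): stack = [4], depth = 1
Step 12 ('mul'): needs 2 value(s) but depth is 1 — STACK UNDERFLOW

Answer: step 12: mul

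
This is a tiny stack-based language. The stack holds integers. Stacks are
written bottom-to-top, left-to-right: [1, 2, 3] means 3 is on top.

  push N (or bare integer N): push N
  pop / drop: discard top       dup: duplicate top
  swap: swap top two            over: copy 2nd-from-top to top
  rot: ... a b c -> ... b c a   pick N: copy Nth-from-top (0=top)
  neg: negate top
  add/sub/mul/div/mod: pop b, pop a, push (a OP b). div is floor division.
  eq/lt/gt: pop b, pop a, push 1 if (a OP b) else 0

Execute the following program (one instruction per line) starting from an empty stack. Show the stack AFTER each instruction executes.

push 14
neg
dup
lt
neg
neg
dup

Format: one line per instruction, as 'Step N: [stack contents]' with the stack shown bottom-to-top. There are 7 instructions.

Step 1: [14]
Step 2: [-14]
Step 3: [-14, -14]
Step 4: [0]
Step 5: [0]
Step 6: [0]
Step 7: [0, 0]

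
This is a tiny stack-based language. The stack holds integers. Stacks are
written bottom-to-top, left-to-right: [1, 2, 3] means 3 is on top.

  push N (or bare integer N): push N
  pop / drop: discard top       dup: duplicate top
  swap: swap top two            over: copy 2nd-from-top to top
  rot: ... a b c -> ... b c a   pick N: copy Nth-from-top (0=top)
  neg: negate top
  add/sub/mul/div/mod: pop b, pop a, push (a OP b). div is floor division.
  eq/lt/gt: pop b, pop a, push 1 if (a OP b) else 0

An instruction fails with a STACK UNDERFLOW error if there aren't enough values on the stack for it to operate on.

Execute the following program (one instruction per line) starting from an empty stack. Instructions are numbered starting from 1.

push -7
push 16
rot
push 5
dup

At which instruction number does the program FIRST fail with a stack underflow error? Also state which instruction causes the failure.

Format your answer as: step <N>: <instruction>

Answer: step 3: rot

Derivation:
Step 1 ('push -7'): stack = [-7], depth = 1
Step 2 ('push 16'): stack = [-7, 16], depth = 2
Step 3 ('rot'): needs 3 value(s) but depth is 2 — STACK UNDERFLOW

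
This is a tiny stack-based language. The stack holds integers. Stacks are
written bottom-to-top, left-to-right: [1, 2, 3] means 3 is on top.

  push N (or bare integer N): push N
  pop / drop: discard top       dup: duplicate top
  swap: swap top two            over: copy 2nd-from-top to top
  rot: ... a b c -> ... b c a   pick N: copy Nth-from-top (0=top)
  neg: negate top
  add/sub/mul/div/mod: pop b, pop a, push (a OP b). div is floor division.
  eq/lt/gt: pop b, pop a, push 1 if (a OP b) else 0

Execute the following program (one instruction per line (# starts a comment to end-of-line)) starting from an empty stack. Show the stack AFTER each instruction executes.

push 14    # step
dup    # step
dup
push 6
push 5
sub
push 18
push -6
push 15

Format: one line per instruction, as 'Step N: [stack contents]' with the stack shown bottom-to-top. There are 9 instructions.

Step 1: [14]
Step 2: [14, 14]
Step 3: [14, 14, 14]
Step 4: [14, 14, 14, 6]
Step 5: [14, 14, 14, 6, 5]
Step 6: [14, 14, 14, 1]
Step 7: [14, 14, 14, 1, 18]
Step 8: [14, 14, 14, 1, 18, -6]
Step 9: [14, 14, 14, 1, 18, -6, 15]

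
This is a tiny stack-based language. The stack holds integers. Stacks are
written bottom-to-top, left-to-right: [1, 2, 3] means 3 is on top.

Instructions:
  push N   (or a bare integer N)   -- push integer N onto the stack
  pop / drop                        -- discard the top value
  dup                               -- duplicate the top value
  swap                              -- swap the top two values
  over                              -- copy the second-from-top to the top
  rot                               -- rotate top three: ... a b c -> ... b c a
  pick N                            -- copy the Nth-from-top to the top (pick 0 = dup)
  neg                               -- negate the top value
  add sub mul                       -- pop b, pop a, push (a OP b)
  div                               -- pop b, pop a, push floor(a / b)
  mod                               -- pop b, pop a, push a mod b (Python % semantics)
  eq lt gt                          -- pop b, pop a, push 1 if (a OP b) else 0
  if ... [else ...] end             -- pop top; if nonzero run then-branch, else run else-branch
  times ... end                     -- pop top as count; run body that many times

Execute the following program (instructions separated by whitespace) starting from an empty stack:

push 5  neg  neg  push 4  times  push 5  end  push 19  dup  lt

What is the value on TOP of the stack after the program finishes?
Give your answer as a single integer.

Answer: 0

Derivation:
After 'push 5': [5]
After 'neg': [-5]
After 'neg': [5]
After 'push 4': [5, 4]
After 'times': [5]
After 'push 5': [5, 5]
After 'push 5': [5, 5, 5]
After 'push 5': [5, 5, 5, 5]
After 'push 5': [5, 5, 5, 5, 5]
After 'push 19': [5, 5, 5, 5, 5, 19]
After 'dup': [5, 5, 5, 5, 5, 19, 19]
After 'lt': [5, 5, 5, 5, 5, 0]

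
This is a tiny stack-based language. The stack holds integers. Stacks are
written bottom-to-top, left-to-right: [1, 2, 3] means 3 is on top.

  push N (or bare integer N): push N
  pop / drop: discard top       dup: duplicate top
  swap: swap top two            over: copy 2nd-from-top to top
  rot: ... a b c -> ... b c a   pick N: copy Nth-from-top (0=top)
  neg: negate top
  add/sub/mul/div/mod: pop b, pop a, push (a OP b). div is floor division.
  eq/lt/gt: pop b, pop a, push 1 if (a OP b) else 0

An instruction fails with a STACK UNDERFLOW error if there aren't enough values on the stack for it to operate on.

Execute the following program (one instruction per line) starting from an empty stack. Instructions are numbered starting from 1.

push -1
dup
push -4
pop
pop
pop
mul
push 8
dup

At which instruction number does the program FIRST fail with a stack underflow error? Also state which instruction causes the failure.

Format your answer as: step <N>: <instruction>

Answer: step 7: mul

Derivation:
Step 1 ('push -1'): stack = [-1], depth = 1
Step 2 ('dup'): stack = [-1, -1], depth = 2
Step 3 ('push -4'): stack = [-1, -1, -4], depth = 3
Step 4 ('pop'): stack = [-1, -1], depth = 2
Step 5 ('pop'): stack = [-1], depth = 1
Step 6 ('pop'): stack = [], depth = 0
Step 7 ('mul'): needs 2 value(s) but depth is 0 — STACK UNDERFLOW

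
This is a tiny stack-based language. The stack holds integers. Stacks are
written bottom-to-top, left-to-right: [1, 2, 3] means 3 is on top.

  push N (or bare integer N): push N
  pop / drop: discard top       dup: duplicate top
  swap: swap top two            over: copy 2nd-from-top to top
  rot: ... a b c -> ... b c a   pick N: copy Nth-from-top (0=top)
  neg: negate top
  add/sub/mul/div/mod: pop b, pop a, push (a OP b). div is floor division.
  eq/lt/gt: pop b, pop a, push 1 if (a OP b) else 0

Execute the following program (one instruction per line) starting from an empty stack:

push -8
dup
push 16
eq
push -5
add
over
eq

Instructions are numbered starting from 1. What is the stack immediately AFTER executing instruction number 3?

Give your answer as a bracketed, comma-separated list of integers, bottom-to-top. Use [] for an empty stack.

Answer: [-8, -8, 16]

Derivation:
Step 1 ('push -8'): [-8]
Step 2 ('dup'): [-8, -8]
Step 3 ('push 16'): [-8, -8, 16]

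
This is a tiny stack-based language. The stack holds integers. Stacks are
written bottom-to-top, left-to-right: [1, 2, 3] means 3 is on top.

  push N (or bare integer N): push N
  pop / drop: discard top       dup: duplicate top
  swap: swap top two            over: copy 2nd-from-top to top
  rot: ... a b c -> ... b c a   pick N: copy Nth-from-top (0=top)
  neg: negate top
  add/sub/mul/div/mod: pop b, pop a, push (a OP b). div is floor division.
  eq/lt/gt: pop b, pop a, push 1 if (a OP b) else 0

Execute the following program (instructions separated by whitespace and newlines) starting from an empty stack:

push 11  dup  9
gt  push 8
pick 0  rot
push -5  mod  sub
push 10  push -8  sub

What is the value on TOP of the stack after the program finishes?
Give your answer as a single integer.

Answer: 18

Derivation:
After 'push 11': [11]
After 'dup': [11, 11]
After 'push 9': [11, 11, 9]
After 'gt': [11, 1]
After 'push 8': [11, 1, 8]
After 'pick 0': [11, 1, 8, 8]
After 'rot': [11, 8, 8, 1]
After 'push -5': [11, 8, 8, 1, -5]
After 'mod': [11, 8, 8, -4]
After 'sub': [11, 8, 12]
After 'push 10': [11, 8, 12, 10]
After 'push -8': [11, 8, 12, 10, -8]
After 'sub': [11, 8, 12, 18]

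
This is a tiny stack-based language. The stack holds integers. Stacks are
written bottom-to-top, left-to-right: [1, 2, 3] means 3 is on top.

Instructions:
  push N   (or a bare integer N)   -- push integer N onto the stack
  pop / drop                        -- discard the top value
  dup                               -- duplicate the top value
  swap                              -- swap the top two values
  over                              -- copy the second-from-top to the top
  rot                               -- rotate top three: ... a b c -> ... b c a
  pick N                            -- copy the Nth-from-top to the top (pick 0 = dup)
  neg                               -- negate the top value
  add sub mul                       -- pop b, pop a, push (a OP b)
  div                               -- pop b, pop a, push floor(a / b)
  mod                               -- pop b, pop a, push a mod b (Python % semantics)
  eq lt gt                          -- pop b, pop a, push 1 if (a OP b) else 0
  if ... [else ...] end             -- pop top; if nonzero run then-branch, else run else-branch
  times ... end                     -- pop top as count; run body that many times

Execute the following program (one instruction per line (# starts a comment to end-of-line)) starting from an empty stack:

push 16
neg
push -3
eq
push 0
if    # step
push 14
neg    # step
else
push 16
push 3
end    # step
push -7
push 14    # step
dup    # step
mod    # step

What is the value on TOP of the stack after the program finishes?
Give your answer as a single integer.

After 'push 16': [16]
After 'neg': [-16]
After 'push -3': [-16, -3]
After 'eq': [0]
After 'push 0': [0, 0]
After 'if': [0]
After 'push 16': [0, 16]
After 'push 3': [0, 16, 3]
After 'push -7': [0, 16, 3, -7]
After 'push 14': [0, 16, 3, -7, 14]
After 'dup': [0, 16, 3, -7, 14, 14]
After 'mod': [0, 16, 3, -7, 0]

Answer: 0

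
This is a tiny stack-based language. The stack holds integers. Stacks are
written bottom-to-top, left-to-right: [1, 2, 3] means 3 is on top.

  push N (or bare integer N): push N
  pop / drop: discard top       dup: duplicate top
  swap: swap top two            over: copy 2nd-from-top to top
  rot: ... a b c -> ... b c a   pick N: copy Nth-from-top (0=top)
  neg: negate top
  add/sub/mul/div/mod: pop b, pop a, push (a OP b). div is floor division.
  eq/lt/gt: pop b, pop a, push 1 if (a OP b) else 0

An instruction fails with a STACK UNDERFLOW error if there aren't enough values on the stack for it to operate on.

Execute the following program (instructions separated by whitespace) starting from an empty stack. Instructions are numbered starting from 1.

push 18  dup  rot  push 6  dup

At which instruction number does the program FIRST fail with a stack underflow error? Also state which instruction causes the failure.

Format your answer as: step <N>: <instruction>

Step 1 ('push 18'): stack = [18], depth = 1
Step 2 ('dup'): stack = [18, 18], depth = 2
Step 3 ('rot'): needs 3 value(s) but depth is 2 — STACK UNDERFLOW

Answer: step 3: rot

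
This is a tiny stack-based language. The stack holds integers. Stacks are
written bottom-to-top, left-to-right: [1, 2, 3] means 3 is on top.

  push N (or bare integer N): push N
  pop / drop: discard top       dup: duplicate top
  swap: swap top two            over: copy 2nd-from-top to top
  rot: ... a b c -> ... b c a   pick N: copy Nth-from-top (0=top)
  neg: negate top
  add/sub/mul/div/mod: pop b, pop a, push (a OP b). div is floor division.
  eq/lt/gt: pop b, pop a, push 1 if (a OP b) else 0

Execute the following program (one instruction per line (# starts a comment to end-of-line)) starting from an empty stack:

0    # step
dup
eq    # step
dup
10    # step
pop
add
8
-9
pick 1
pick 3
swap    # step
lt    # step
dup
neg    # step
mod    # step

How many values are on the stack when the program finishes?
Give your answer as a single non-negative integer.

After 'push 0': stack = [0] (depth 1)
After 'dup': stack = [0, 0] (depth 2)
After 'eq': stack = [1] (depth 1)
After 'dup': stack = [1, 1] (depth 2)
After 'push 10': stack = [1, 1, 10] (depth 3)
After 'pop': stack = [1, 1] (depth 2)
After 'add': stack = [2] (depth 1)
After 'push 8': stack = [2, 8] (depth 2)
After 'push -9': stack = [2, 8, -9] (depth 3)
After 'pick 1': stack = [2, 8, -9, 8] (depth 4)
After 'pick 3': stack = [2, 8, -9, 8, 2] (depth 5)
After 'swap': stack = [2, 8, -9, 2, 8] (depth 5)
After 'lt': stack = [2, 8, -9, 1] (depth 4)
After 'dup': stack = [2, 8, -9, 1, 1] (depth 5)
After 'neg': stack = [2, 8, -9, 1, -1] (depth 5)
After 'mod': stack = [2, 8, -9, 0] (depth 4)

Answer: 4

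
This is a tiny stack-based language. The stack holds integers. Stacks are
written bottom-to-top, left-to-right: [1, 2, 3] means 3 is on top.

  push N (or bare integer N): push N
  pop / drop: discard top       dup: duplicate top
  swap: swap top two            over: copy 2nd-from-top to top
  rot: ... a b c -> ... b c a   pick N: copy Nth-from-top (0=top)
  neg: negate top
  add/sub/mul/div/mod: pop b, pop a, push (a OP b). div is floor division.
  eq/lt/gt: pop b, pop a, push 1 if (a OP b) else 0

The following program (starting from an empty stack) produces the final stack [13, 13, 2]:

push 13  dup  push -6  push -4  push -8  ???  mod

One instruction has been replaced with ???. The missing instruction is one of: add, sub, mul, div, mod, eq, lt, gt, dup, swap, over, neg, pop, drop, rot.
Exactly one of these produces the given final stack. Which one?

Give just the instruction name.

Answer: sub

Derivation:
Stack before ???: [13, 13, -6, -4, -8]
Stack after ???:  [13, 13, -6, 4]
The instruction that transforms [13, 13, -6, -4, -8] -> [13, 13, -6, 4] is: sub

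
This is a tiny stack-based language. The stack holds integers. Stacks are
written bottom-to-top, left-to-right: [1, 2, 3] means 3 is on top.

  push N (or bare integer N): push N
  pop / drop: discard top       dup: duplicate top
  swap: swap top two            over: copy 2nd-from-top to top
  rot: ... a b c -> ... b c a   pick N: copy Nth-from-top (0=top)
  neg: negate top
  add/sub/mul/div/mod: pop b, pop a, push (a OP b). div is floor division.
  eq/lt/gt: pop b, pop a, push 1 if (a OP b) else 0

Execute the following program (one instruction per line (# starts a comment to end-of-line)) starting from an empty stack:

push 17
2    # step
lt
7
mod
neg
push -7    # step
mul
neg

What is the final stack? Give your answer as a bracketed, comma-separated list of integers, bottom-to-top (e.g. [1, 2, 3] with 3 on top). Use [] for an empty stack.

Answer: [0]

Derivation:
After 'push 17': [17]
After 'push 2': [17, 2]
After 'lt': [0]
After 'push 7': [0, 7]
After 'mod': [0]
After 'neg': [0]
After 'push -7': [0, -7]
After 'mul': [0]
After 'neg': [0]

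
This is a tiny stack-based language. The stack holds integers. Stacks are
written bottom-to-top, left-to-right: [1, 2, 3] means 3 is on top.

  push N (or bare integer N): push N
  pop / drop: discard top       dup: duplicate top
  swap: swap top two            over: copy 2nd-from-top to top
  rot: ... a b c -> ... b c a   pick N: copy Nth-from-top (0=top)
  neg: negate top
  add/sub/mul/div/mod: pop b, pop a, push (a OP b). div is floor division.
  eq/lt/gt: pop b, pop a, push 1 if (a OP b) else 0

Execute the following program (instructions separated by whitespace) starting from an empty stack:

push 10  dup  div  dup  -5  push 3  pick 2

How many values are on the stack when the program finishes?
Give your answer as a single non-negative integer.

After 'push 10': stack = [10] (depth 1)
After 'dup': stack = [10, 10] (depth 2)
After 'div': stack = [1] (depth 1)
After 'dup': stack = [1, 1] (depth 2)
After 'push -5': stack = [1, 1, -5] (depth 3)
After 'push 3': stack = [1, 1, -5, 3] (depth 4)
After 'pick 2': stack = [1, 1, -5, 3, 1] (depth 5)

Answer: 5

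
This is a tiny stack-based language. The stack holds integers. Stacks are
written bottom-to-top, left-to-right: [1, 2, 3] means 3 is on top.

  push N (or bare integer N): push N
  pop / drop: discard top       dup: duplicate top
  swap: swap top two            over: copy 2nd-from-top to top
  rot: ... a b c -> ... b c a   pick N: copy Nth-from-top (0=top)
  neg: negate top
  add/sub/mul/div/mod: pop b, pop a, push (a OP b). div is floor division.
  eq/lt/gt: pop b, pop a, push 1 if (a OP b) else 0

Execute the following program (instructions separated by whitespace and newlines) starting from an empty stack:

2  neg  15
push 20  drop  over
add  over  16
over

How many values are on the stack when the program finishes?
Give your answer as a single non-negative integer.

After 'push 2': stack = [2] (depth 1)
After 'neg': stack = [-2] (depth 1)
After 'push 15': stack = [-2, 15] (depth 2)
After 'push 20': stack = [-2, 15, 20] (depth 3)
After 'drop': stack = [-2, 15] (depth 2)
After 'over': stack = [-2, 15, -2] (depth 3)
After 'add': stack = [-2, 13] (depth 2)
After 'over': stack = [-2, 13, -2] (depth 3)
After 'push 16': stack = [-2, 13, -2, 16] (depth 4)
After 'over': stack = [-2, 13, -2, 16, -2] (depth 5)

Answer: 5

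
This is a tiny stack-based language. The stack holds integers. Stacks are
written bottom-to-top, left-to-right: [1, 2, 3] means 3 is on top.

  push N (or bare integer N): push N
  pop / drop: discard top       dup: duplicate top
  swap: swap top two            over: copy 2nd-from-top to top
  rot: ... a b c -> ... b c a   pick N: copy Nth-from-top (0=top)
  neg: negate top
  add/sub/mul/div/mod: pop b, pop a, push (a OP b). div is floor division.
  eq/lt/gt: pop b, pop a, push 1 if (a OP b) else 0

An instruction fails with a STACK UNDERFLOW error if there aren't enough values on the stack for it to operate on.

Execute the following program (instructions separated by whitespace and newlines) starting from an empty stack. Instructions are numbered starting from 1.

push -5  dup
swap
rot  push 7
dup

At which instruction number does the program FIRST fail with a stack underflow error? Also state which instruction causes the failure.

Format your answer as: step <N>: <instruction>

Step 1 ('push -5'): stack = [-5], depth = 1
Step 2 ('dup'): stack = [-5, -5], depth = 2
Step 3 ('swap'): stack = [-5, -5], depth = 2
Step 4 ('rot'): needs 3 value(s) but depth is 2 — STACK UNDERFLOW

Answer: step 4: rot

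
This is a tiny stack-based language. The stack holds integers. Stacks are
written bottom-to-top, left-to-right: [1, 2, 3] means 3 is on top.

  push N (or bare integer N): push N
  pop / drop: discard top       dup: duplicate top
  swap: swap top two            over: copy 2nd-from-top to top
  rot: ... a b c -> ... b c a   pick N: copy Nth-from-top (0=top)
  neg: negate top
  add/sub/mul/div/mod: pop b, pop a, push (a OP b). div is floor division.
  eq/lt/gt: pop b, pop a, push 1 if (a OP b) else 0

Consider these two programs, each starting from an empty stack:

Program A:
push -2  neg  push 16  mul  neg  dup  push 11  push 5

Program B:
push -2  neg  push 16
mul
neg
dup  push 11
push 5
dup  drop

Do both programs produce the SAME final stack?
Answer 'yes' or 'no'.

Answer: yes

Derivation:
Program A trace:
  After 'push -2': [-2]
  After 'neg': [2]
  After 'push 16': [2, 16]
  After 'mul': [32]
  After 'neg': [-32]
  After 'dup': [-32, -32]
  After 'push 11': [-32, -32, 11]
  After 'push 5': [-32, -32, 11, 5]
Program A final stack: [-32, -32, 11, 5]

Program B trace:
  After 'push -2': [-2]
  After 'neg': [2]
  After 'push 16': [2, 16]
  After 'mul': [32]
  After 'neg': [-32]
  After 'dup': [-32, -32]
  After 'push 11': [-32, -32, 11]
  After 'push 5': [-32, -32, 11, 5]
  After 'dup': [-32, -32, 11, 5, 5]
  After 'drop': [-32, -32, 11, 5]
Program B final stack: [-32, -32, 11, 5]
Same: yes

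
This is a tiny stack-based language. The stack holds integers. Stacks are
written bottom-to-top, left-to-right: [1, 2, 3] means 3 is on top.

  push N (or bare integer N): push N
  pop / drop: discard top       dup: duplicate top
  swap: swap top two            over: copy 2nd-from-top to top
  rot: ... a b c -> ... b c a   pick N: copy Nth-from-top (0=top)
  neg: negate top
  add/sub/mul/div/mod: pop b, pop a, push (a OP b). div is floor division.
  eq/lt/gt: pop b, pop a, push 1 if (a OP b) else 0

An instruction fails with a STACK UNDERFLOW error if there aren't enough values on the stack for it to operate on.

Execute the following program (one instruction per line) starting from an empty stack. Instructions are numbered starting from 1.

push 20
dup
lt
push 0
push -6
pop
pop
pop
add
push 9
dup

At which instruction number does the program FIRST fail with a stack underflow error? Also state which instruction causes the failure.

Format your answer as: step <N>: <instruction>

Answer: step 9: add

Derivation:
Step 1 ('push 20'): stack = [20], depth = 1
Step 2 ('dup'): stack = [20, 20], depth = 2
Step 3 ('lt'): stack = [0], depth = 1
Step 4 ('push 0'): stack = [0, 0], depth = 2
Step 5 ('push -6'): stack = [0, 0, -6], depth = 3
Step 6 ('pop'): stack = [0, 0], depth = 2
Step 7 ('pop'): stack = [0], depth = 1
Step 8 ('pop'): stack = [], depth = 0
Step 9 ('add'): needs 2 value(s) but depth is 0 — STACK UNDERFLOW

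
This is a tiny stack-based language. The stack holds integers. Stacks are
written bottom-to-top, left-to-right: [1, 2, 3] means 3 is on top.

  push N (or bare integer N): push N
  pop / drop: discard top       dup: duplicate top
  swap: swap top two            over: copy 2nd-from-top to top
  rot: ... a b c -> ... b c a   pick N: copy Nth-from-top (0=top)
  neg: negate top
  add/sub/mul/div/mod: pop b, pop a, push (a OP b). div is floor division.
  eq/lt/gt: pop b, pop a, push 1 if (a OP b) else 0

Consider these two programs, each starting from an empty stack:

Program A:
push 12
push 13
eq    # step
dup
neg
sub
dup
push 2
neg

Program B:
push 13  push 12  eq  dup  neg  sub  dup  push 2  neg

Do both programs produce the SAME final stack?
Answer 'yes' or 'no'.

Program A trace:
  After 'push 12': [12]
  After 'push 13': [12, 13]
  After 'eq': [0]
  After 'dup': [0, 0]
  After 'neg': [0, 0]
  After 'sub': [0]
  After 'dup': [0, 0]
  After 'push 2': [0, 0, 2]
  After 'neg': [0, 0, -2]
Program A final stack: [0, 0, -2]

Program B trace:
  After 'push 13': [13]
  After 'push 12': [13, 12]
  After 'eq': [0]
  After 'dup': [0, 0]
  After 'neg': [0, 0]
  After 'sub': [0]
  After 'dup': [0, 0]
  After 'push 2': [0, 0, 2]
  After 'neg': [0, 0, -2]
Program B final stack: [0, 0, -2]
Same: yes

Answer: yes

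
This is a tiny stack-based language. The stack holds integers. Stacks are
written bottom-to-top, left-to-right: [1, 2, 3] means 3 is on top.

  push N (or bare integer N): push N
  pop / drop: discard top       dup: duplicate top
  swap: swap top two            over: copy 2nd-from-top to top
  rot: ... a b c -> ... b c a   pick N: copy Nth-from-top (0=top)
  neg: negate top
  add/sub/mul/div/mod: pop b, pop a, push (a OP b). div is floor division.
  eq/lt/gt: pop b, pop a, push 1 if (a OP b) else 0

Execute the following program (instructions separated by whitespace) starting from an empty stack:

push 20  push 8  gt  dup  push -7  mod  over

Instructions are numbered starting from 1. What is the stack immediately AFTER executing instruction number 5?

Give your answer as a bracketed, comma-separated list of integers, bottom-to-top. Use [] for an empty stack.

Step 1 ('push 20'): [20]
Step 2 ('push 8'): [20, 8]
Step 3 ('gt'): [1]
Step 4 ('dup'): [1, 1]
Step 5 ('push -7'): [1, 1, -7]

Answer: [1, 1, -7]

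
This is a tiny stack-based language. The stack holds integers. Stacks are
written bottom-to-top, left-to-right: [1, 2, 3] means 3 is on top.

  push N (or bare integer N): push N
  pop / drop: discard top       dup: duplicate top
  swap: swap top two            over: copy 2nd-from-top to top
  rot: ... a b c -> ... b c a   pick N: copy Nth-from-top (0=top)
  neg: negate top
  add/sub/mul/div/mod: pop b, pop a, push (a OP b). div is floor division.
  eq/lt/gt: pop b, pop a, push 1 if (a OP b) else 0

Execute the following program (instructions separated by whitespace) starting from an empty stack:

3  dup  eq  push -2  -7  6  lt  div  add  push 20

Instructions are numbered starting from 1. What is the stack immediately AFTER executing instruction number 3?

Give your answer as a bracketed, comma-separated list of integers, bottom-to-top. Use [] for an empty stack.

Step 1 ('3'): [3]
Step 2 ('dup'): [3, 3]
Step 3 ('eq'): [1]

Answer: [1]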